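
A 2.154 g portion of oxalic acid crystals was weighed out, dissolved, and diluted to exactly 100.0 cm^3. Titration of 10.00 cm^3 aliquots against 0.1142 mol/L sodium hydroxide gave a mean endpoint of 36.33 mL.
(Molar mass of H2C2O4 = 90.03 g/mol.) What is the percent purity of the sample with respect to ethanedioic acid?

86.70 %

H2C2O4 + 2 NaOH → Na2C2O4 + 2 H2O
n(NaOH) per titration = 0.03633 × 0.1142 = 4.149 × 10^-3 mol
From the 1:2 ratio, n(H2C2O4) in each aliquot = 1/2 × 4.149 × 10^-3 = 2.074 × 10^-3 mol
n(H2C2O4) in the whole flask = 2.074 × 10^-3 × 100.0/10.00 = 0.02074 mol
mass of H2C2O4 = 0.02074 × 90.03 = 1.868 g
% H2C2O4 = 1.868 / 2.154 × 100 = 86.70 %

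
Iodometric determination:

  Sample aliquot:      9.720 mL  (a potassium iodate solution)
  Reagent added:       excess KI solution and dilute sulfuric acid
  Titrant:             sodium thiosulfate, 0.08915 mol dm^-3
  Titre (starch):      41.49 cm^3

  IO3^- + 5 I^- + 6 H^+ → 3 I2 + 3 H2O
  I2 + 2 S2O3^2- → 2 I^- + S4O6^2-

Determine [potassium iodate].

0.06342 mol/L

n(S2O3^2-) = 0.04149 × 0.08915 = 3.699 × 10^-3 mol
n(I2) = n(S2O3^2-)/2 = 1.849 × 10^-3 mol
From the 1:3 ratio, n(IO3^-) in the aliquot = 1/3 × 1.849 × 10^-3 = 6.165 × 10^-4 mol
[IO3^-] = 6.165 × 10^-4 / 0.009720 = 0.06342 mol/L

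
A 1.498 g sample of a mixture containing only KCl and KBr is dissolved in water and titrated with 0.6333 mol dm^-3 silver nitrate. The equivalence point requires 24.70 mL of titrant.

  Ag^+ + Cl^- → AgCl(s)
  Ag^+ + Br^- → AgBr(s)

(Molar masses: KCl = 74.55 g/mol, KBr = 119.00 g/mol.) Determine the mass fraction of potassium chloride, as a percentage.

40.69 %

n(AgNO3) = 0.02470 × 0.6333 = 0.01564 mol
Let x = n(KCl), y = n(KBr).
Titrant: 1x + 1y = 0.01564;  mass: 74.55x + 119.00y = 1.498
Solving, x = 8.177 × 10^-3 mol, y = 7.466 × 10^-3 mol
mass of KCl = 8.177 × 10^-3 × 74.55 = 0.6096 g
% KCl = 0.6096 / 1.498 × 100 = 40.69 %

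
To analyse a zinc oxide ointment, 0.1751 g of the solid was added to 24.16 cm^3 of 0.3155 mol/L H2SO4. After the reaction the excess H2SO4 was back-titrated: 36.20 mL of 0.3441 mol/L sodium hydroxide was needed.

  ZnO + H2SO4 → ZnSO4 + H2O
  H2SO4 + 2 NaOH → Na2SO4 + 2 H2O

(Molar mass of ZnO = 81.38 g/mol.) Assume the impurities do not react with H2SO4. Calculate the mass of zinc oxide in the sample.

0.1135 g

n(H2SO4) added = 0.02416 × 0.3155 = 7.622 × 10^-3 mol
n(NaOH) used in back-titration = 0.03620 × 0.3441 = 0.01246 mol
From the 1:2 ratio, n(H2SO4) left over = 1/2 × 0.01246 = 6.228 × 10^-3 mol
n(H2SO4) consumed by analyte = 7.622 × 10^-3 − 6.228 × 10^-3 = 1.394 × 10^-3 mol
n(ZnO) = 1.394 × 10^-3 mol (1:1 ratio)
mass of ZnO = 1.394 × 10^-3 × 81.38 = 0.1135 g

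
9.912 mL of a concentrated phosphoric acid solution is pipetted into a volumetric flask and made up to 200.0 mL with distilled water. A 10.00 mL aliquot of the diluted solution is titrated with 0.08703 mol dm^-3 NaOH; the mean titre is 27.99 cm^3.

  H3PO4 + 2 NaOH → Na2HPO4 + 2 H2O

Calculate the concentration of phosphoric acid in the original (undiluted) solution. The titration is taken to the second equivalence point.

2.458 mol/L

n(NaOH) = 0.02799 × 0.08703 = 2.436 × 10^-3 mol
From the 1:2 ratio, n(H3PO4) in the aliquot = 1/2 × 2.436 × 10^-3 = 1.218 × 10^-3 mol
[H3PO4]_dilute = 1.218 × 10^-3 / 0.01000 = 0.1218 mol/L
Dilution factor = 200.0 / 9.912 = 20.18
[H3PO4]_stock = 0.1218 × 20.18 = 2.458 mol/L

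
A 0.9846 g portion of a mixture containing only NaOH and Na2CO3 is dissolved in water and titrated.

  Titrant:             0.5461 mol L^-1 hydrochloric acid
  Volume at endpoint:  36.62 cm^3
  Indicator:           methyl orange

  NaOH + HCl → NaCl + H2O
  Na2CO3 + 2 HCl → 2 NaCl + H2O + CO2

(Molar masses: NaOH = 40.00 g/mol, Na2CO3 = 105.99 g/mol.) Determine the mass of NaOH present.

0.2315 g

n(HCl) = 0.03662 × 0.5461 = 0.02000 mol
Let x = n(NaOH), y = n(Na2CO3).
Titrant: 1x + 2y = 0.02000;  mass: 40.00x + 105.99y = 0.9846
Solving, x = 5.787 × 10^-3 mol, y = 7.106 × 10^-3 mol
mass of NaOH = 5.787 × 10^-3 × 40.00 = 0.2315 g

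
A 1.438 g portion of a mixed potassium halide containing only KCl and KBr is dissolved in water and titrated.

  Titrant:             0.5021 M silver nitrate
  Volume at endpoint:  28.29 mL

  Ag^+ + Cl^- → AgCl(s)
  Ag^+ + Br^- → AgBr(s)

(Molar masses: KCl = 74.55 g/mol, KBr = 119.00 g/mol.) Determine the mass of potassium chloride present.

0.4232 g

n(AgNO3) = 0.02829 × 0.5021 = 0.01420 mol
Let x = n(KCl), y = n(KBr).
Titrant: 1x + 1y = 0.01420;  mass: 74.55x + 119.00y = 1.438
Solving, x = 5.677 × 10^-3 mol, y = 8.528 × 10^-3 mol
mass of KCl = 5.677 × 10^-3 × 74.55 = 0.4232 g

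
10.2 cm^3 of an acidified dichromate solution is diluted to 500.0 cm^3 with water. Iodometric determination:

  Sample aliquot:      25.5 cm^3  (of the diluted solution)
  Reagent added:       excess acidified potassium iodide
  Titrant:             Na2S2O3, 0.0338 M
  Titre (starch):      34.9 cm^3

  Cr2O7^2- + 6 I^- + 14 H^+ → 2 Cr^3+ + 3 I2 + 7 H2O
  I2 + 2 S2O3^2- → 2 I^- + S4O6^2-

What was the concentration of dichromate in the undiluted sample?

0.378 M

n(S2O3^2-) = 0.0349 × 0.0338 = 1.18 × 10^-3 mol
n(I2) = n(S2O3^2-)/2 = 5.90 × 10^-4 mol
From the 1:3 ratio, n(Cr2O7^2-) in the aliquot = 1/3 × 5.90 × 10^-4 = 1.97 × 10^-4 mol
[Cr2O7^2-]_dilute = 1.97 × 10^-4 / 0.0255 = 0.00771 mol/L
[Cr2O7^2-]_original = 0.00771 × 500.0/10.2 = 0.378 mol/L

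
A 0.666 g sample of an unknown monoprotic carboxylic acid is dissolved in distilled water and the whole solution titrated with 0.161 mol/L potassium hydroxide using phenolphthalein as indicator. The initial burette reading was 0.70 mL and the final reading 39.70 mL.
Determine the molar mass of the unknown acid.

n(KOH) = 0.0390 L × 0.161 mol/L = 6.28 × 10^-3 mol
n(HA) = 6.28 × 10^-3 mol (1:1 ratio)
M = m / n = 0.666 g / 6.28 × 10^-3 mol = 106 g/mol

106 g/mol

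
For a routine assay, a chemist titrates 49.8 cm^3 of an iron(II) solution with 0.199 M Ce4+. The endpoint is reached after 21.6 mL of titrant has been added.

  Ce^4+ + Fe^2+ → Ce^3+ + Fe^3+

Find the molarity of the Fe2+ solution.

0.0863 M

n(Ce4+) = 0.0216 L × 0.199 mol/L = 4.30 × 10^-3 mol
n(Fe2+) = 4.30 × 10^-3 mol (1:1 mole ratio)
[Fe2+] = 4.30 × 10^-3 mol / 0.0498 L = 0.0863 mol/L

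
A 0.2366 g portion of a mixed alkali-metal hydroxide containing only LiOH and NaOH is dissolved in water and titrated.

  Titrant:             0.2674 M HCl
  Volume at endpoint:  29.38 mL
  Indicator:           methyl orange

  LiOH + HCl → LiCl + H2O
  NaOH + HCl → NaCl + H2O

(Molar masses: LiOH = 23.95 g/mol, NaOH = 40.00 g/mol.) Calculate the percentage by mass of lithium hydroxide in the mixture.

48.97 %

n(HCl) = 0.02938 × 0.2674 = 7.856 × 10^-3 mol
Let x = n(LiOH), y = n(NaOH).
Titrant: 1x + 1y = 7.856 × 10^-3;  mass: 23.95x + 40.00y = 0.2366
Solving, x = 4.838 × 10^-3 mol, y = 3.018 × 10^-3 mol
mass of LiOH = 4.838 × 10^-3 × 23.95 = 0.1159 g
% LiOH = 0.1159 / 0.2366 × 100 = 48.97 %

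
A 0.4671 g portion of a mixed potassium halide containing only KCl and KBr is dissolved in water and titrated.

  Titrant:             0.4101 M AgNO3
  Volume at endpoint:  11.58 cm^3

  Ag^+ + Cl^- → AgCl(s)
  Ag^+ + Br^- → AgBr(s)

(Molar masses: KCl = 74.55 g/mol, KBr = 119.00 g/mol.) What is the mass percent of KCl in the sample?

35.20 %

n(AgNO3) = 0.01158 × 0.4101 = 4.749 × 10^-3 mol
Let x = n(KCl), y = n(KBr).
Titrant: 1x + 1y = 4.749 × 10^-3;  mass: 74.55x + 119.00y = 0.4671
Solving, x = 2.205 × 10^-3 mol, y = 2.544 × 10^-3 mol
mass of KCl = 2.205 × 10^-3 × 74.55 = 0.1644 g
% KCl = 0.1644 / 0.4671 × 100 = 35.20 %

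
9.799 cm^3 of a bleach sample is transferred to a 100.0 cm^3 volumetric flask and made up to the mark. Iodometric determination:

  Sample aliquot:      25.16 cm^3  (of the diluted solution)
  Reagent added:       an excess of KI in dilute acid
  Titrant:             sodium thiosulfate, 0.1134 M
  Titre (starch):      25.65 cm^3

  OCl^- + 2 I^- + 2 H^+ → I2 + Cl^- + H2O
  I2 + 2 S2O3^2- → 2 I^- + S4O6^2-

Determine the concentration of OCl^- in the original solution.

n(S2O3^2-) = 0.02565 × 0.1134 = 2.909 × 10^-3 mol
n(I2) = n(S2O3^2-)/2 = 1.454 × 10^-3 mol
n(OCl^-) in the aliquot = 1.454 × 10^-3 mol (1:1 ratio)
[OCl^-]_dilute = 1.454 × 10^-3 / 0.02516 = 0.05780 mol/L
[OCl^-]_original = 0.05780 × 100.0/9.799 = 0.5899 mol/L

0.5899 M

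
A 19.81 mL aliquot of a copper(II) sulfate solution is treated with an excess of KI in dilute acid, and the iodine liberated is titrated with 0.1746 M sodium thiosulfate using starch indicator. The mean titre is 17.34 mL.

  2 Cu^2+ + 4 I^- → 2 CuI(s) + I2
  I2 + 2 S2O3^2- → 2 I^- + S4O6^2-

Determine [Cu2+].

0.1528 M

n(S2O3^2-) = 0.01734 × 0.1746 = 3.028 × 10^-3 mol
n(I2) = n(S2O3^2-)/2 = 1.514 × 10^-3 mol
From the 2:1 ratio, n(Cu2+) in the aliquot = 2/1 × 1.514 × 10^-3 = 3.028 × 10^-3 mol
[Cu2+] = 3.028 × 10^-3 / 0.01981 = 0.1528 mol/L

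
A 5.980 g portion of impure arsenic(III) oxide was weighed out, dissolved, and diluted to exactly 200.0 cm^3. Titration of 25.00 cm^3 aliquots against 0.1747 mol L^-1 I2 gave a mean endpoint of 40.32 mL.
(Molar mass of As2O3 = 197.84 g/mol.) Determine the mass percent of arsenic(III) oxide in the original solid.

As2O3 + 2 I2 + 2 H2O → As2O5 + 4 HI
n(I2) per titration = 0.04032 × 0.1747 = 7.044 × 10^-3 mol
From the 1:2 ratio, n(As2O3) in each aliquot = 1/2 × 7.044 × 10^-3 = 3.522 × 10^-3 mol
n(As2O3) in the whole flask = 3.522 × 10^-3 × 200.0/25.00 = 0.02818 mol
mass of As2O3 = 0.02818 × 197.84 = 5.574 g
% As2O3 = 5.574 / 5.980 × 100 = 93.22 %

93.22 %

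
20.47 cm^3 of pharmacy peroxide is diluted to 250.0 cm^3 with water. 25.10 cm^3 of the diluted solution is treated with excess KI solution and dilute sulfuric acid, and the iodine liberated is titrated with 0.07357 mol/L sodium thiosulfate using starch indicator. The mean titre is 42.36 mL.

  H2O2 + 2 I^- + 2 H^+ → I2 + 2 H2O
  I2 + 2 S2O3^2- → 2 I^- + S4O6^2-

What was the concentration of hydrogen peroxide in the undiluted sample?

n(S2O3^2-) = 0.04236 × 0.07357 = 3.116 × 10^-3 mol
n(I2) = n(S2O3^2-)/2 = 1.558 × 10^-3 mol
n(H2O2) in the aliquot = 1.558 × 10^-3 mol (1:1 ratio)
[H2O2]_dilute = 1.558 × 10^-3 / 0.02510 = 0.06208 mol/L
[H2O2]_original = 0.06208 × 250.0/20.47 = 0.7582 mol/L

0.7582 mol/L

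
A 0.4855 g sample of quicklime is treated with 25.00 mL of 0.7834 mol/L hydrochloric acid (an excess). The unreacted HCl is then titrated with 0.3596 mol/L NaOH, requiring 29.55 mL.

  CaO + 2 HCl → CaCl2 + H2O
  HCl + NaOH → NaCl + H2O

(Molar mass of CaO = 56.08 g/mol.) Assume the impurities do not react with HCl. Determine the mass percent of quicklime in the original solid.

n(HCl) added = 0.02500 × 0.7834 = 0.01959 mol
n(NaOH) used in back-titration = 0.02955 × 0.3596 = 0.01063 mol
n(HCl) left over = 0.01063 mol (1:1 ratio)
n(HCl) consumed by analyte = 0.01959 − 0.01063 = 8.959 × 10^-3 mol
From the 1:2 ratio, n(CaO) = 1/2 × 8.959 × 10^-3 = 4.479 × 10^-3 mol
mass of CaO = 4.479 × 10^-3 × 56.08 = 0.2512 g
% CaO = 0.2512 / 0.4855 × 100 = 51.74 %

51.74 %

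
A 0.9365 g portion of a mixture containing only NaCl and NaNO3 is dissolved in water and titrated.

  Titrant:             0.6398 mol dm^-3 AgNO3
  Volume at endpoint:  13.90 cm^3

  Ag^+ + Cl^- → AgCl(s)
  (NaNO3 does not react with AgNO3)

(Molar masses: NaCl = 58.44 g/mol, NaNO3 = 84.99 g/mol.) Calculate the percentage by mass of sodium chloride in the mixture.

n(AgNO3) = 0.01390 × 0.6398 = 8.893 × 10^-3 mol
Let x = n(NaCl), y = n(NaNO3).
Titrant: 1x = 8.893 × 10^-3;  mass: 58.44x + 84.99y = 0.9365
Solving, x = 8.893 × 10^-3 mol, y = 4.904 × 10^-3 mol
mass of NaCl = 8.893 × 10^-3 × 58.44 = 0.5197 g
% NaCl = 0.5197 / 0.9365 × 100 = 55.50 %

55.50 %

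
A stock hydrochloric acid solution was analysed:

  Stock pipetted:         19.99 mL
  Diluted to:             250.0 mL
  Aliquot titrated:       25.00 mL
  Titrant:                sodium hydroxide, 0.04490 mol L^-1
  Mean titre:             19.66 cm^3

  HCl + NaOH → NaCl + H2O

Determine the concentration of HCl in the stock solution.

n(NaOH) = 0.01966 × 0.04490 = 8.827 × 10^-4 mol
n(HCl) in the aliquot = 8.827 × 10^-4 mol (1:1 ratio)
[HCl]_dilute = 8.827 × 10^-4 / 0.02500 = 0.03531 mol/L
Dilution factor = 250.0 / 19.99 = 12.51
[HCl]_stock = 0.03531 × 12.51 = 0.4416 mol/L

0.4416 mol/L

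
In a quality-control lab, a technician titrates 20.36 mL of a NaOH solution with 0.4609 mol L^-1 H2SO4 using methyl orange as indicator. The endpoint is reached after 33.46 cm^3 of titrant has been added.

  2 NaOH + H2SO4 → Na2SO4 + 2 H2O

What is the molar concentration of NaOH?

n(H2SO4) = 0.03346 L × 0.4609 mol/L = 0.01542 mol
From the 2:1 mole ratio, n(NaOH) = 2/1 × 0.01542 = 0.03084 mol
[NaOH] = 0.03084 mol / 0.02036 L = 1.515 mol/L

1.515 mol/L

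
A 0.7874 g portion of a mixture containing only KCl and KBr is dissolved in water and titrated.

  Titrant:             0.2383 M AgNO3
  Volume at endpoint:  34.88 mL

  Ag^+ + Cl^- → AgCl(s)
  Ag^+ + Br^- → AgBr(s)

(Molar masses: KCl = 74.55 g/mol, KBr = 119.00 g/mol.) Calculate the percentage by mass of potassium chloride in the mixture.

n(AgNO3) = 0.03488 × 0.2383 = 8.312 × 10^-3 mol
Let x = n(KCl), y = n(KBr).
Titrant: 1x + 1y = 8.312 × 10^-3;  mass: 74.55x + 119.00y = 0.7874
Solving, x = 4.538 × 10^-3 mol, y = 3.774 × 10^-3 mol
mass of KCl = 4.538 × 10^-3 × 74.55 = 0.3383 g
% KCl = 0.3383 / 0.7874 × 100 = 42.97 %

42.97 %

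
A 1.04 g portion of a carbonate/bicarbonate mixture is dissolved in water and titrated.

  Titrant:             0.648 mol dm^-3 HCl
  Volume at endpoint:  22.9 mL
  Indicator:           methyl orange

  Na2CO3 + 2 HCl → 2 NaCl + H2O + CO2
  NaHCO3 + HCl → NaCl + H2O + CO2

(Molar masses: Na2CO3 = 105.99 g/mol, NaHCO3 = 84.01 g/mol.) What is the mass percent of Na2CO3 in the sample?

34.0 %

n(HCl) = 0.0229 × 0.648 = 0.0148 mol
Let x = n(Na2CO3), y = n(NaHCO3).
Titrant: 2x + 1y = 0.0148;  mass: 105.99x + 84.01y = 1.04
Solving, x = 3.33 × 10^-3 mol, y = 8.18 × 10^-3 mol
mass of Na2CO3 = 3.33 × 10^-3 × 105.99 = 0.353 g
% Na2CO3 = 0.353 / 1.04 × 100 = 34.0 %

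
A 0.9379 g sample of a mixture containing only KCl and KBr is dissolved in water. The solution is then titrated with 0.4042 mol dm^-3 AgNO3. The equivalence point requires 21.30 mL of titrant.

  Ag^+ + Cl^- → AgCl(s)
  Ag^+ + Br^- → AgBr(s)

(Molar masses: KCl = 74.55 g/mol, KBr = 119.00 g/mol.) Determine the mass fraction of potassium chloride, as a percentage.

15.49 %

n(AgNO3) = 0.02130 × 0.4042 = 8.609 × 10^-3 mol
Let x = n(KCl), y = n(KBr).
Titrant: 1x + 1y = 8.609 × 10^-3;  mass: 74.55x + 119.00y = 0.9379
Solving, x = 1.949 × 10^-3 mol, y = 6.661 × 10^-3 mol
mass of KCl = 1.949 × 10^-3 × 74.55 = 0.1453 g
% KCl = 0.1453 / 0.9379 × 100 = 15.49 %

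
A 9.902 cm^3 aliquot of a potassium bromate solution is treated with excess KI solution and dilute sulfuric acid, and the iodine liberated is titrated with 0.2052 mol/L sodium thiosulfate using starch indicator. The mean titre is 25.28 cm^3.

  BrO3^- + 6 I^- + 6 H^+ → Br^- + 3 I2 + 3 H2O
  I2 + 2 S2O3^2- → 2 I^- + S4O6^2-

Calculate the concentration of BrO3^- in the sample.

n(S2O3^2-) = 0.02528 × 0.2052 = 5.187 × 10^-3 mol
n(I2) = n(S2O3^2-)/2 = 2.594 × 10^-3 mol
From the 1:3 ratio, n(BrO3^-) in the aliquot = 1/3 × 2.594 × 10^-3 = 8.646 × 10^-4 mol
[BrO3^-] = 8.646 × 10^-4 / 0.009902 = 0.08731 mol/L

0.08731 mol/L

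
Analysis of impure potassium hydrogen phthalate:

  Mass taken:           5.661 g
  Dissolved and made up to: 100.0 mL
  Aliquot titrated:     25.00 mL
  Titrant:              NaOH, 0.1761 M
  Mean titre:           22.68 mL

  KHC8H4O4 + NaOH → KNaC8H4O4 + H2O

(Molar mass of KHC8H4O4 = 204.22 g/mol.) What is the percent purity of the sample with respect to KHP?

57.63 %

n(NaOH) per titration = 0.02268 × 0.1761 = 3.994 × 10^-3 mol
n(KHC8H4O4) in each aliquot = 3.994 × 10^-3 mol (1:1 ratio)
n(KHC8H4O4) in the whole flask = 3.994 × 10^-3 × 100.0/25.00 = 0.01598 mol
mass of KHC8H4O4 = 0.01598 × 204.22 = 3.263 g
% KHC8H4O4 = 3.263 / 5.661 × 100 = 57.63 %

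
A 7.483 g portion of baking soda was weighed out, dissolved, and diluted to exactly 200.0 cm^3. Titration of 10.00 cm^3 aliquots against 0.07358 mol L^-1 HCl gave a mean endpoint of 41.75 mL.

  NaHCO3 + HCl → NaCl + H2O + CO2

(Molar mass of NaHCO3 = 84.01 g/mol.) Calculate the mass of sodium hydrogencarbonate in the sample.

5.162 g

n(HCl) per titration = 0.04175 × 0.07358 = 3.072 × 10^-3 mol
n(NaHCO3) in each aliquot = 3.072 × 10^-3 mol (1:1 ratio)
n(NaHCO3) in the whole flask = 3.072 × 10^-3 × 200.0/10.00 = 0.06144 mol
mass of NaHCO3 = 0.06144 × 84.01 = 5.162 g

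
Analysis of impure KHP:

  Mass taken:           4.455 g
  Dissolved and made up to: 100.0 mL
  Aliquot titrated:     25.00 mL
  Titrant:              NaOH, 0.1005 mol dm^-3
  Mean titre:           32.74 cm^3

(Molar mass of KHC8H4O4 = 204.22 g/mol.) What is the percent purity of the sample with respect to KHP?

60.33 %

KHC8H4O4 + NaOH → KNaC8H4O4 + H2O
n(NaOH) per titration = 0.03274 × 0.1005 = 3.290 × 10^-3 mol
n(KHC8H4O4) in each aliquot = 3.290 × 10^-3 mol (1:1 ratio)
n(KHC8H4O4) in the whole flask = 3.290 × 10^-3 × 100.0/25.00 = 0.01316 mol
mass of KHC8H4O4 = 0.01316 × 204.22 = 2.688 g
% KHC8H4O4 = 2.688 / 4.455 × 100 = 60.33 %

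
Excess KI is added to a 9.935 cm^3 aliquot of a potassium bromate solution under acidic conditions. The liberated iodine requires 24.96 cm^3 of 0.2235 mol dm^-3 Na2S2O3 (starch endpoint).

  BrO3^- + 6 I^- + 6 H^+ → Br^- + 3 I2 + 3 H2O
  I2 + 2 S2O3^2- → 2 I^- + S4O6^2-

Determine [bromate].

n(S2O3^2-) = 0.02496 × 0.2235 = 5.579 × 10^-3 mol
n(I2) = n(S2O3^2-)/2 = 2.789 × 10^-3 mol
From the 1:3 ratio, n(BrO3^-) in the aliquot = 1/3 × 2.789 × 10^-3 = 9.298 × 10^-4 mol
[BrO3^-] = 9.298 × 10^-4 / 0.009935 = 0.09358 mol/L

0.09358 mol/L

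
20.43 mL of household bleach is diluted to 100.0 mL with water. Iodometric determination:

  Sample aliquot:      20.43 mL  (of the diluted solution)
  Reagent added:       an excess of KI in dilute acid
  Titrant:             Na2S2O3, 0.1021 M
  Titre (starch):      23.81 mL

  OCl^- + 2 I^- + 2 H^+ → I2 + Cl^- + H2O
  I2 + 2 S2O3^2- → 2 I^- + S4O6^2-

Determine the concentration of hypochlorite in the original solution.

0.2912 M

n(S2O3^2-) = 0.02381 × 0.1021 = 2.431 × 10^-3 mol
n(I2) = n(S2O3^2-)/2 = 1.216 × 10^-3 mol
n(OCl^-) in the aliquot = 1.216 × 10^-3 mol (1:1 ratio)
[OCl^-]_dilute = 1.216 × 10^-3 / 0.02043 = 0.05950 mol/L
[OCl^-]_original = 0.05950 × 100.0/20.43 = 0.2912 mol/L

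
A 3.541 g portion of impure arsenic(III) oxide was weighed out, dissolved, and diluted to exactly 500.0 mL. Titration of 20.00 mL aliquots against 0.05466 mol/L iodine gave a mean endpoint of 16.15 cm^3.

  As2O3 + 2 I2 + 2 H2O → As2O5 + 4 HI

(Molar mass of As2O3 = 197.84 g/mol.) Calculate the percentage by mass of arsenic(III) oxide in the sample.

n(I2) per titration = 0.01615 × 0.05466 = 8.828 × 10^-4 mol
From the 1:2 ratio, n(As2O3) in each aliquot = 1/2 × 8.828 × 10^-4 = 4.414 × 10^-4 mol
n(As2O3) in the whole flask = 4.414 × 10^-4 × 500.0/20.00 = 0.01103 mol
mass of As2O3 = 0.01103 × 197.84 = 2.183 g
% As2O3 = 2.183 / 3.541 × 100 = 61.65 %

61.65 %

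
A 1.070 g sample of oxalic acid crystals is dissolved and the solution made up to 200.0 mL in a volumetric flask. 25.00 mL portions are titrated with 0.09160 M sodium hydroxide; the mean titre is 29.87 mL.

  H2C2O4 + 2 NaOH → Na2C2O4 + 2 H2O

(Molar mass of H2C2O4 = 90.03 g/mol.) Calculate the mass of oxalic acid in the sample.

0.9853 g

n(NaOH) per titration = 0.02987 × 0.09160 = 2.736 × 10^-3 mol
From the 1:2 ratio, n(H2C2O4) in each aliquot = 1/2 × 2.736 × 10^-3 = 1.368 × 10^-3 mol
n(H2C2O4) in the whole flask = 1.368 × 10^-3 × 200.0/25.00 = 0.01094 mol
mass of H2C2O4 = 0.01094 × 90.03 = 0.9853 g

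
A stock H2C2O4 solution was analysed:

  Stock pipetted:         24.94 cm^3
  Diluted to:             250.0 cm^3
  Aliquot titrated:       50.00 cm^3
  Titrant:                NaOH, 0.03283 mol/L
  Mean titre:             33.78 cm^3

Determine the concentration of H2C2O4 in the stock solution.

0.1112 mol/L

H2C2O4 + 2 NaOH → Na2C2O4 + 2 H2O
n(NaOH) = 0.03378 × 0.03283 = 1.109 × 10^-3 mol
From the 1:2 ratio, n(H2C2O4) in the aliquot = 1/2 × 1.109 × 10^-3 = 5.545 × 10^-4 mol
[H2C2O4]_dilute = 5.545 × 10^-4 / 0.05000 = 0.01109 mol/L
Dilution factor = 250.0 / 24.94 = 10.02
[H2C2O4]_stock = 0.01109 × 10.02 = 0.1112 mol/L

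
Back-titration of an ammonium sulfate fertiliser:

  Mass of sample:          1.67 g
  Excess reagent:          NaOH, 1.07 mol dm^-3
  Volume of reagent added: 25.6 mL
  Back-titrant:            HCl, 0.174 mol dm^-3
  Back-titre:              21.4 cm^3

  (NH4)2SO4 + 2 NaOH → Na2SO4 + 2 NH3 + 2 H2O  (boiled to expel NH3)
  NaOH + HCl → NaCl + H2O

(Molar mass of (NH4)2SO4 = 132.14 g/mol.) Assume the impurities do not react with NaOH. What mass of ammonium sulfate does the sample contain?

1.56 g

n(NaOH) added = 0.0256 × 1.07 = 0.0274 mol
n(HCl) used in back-titration = 0.0214 × 0.174 = 3.72 × 10^-3 mol
n(NaOH) left over = 3.72 × 10^-3 mol (1:1 ratio)
n(NaOH) consumed by analyte = 0.0274 − 3.72 × 10^-3 = 0.0237 mol
From the 1:2 ratio, n((NH4)2SO4) = 1/2 × 0.0237 = 0.0118 mol
mass of (NH4)2SO4 = 0.0118 × 132.14 = 1.56 g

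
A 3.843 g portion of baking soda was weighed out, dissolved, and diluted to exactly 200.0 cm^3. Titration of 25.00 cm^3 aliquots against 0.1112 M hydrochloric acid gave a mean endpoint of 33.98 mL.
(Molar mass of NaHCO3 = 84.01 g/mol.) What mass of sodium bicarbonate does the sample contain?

NaHCO3 + HCl → NaCl + H2O + CO2
n(HCl) per titration = 0.03398 × 0.1112 = 3.779 × 10^-3 mol
n(NaHCO3) in each aliquot = 3.779 × 10^-3 mol (1:1 ratio)
n(NaHCO3) in the whole flask = 3.779 × 10^-3 × 200.0/25.00 = 0.03023 mol
mass of NaHCO3 = 0.03023 × 84.01 = 2.540 g

2.540 g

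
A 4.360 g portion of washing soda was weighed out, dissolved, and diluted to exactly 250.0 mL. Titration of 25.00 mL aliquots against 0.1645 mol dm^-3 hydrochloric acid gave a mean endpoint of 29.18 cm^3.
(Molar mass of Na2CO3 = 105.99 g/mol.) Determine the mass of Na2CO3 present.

Na2CO3 + 2 HCl → 2 NaCl + H2O + CO2
n(HCl) per titration = 0.02918 × 0.1645 = 4.800 × 10^-3 mol
From the 1:2 ratio, n(Na2CO3) in each aliquot = 1/2 × 4.800 × 10^-3 = 2.400 × 10^-3 mol
n(Na2CO3) in the whole flask = 2.400 × 10^-3 × 250.0/25.00 = 0.02400 mol
mass of Na2CO3 = 0.02400 × 105.99 = 2.544 g

2.544 g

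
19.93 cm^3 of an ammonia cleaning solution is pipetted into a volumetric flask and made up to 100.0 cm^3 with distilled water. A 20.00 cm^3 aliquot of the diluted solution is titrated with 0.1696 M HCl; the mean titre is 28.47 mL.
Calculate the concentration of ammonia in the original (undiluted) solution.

1.211 M

NH3 + HCl → NH4Cl
n(HCl) = 0.02847 × 0.1696 = 4.829 × 10^-3 mol
n(NH3) in the aliquot = 4.829 × 10^-3 mol (1:1 ratio)
[NH3]_dilute = 4.829 × 10^-3 / 0.02000 = 0.2414 mol/L
Dilution factor = 100.0 / 19.93 = 5.018
[NH3]_stock = 0.2414 × 5.018 = 1.211 mol/L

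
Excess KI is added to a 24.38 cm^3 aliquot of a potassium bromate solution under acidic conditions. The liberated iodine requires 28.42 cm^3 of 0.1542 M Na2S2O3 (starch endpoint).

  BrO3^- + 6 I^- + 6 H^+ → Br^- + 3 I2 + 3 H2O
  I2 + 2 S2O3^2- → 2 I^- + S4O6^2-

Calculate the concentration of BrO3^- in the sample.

n(S2O3^2-) = 0.02842 × 0.1542 = 4.382 × 10^-3 mol
n(I2) = n(S2O3^2-)/2 = 2.191 × 10^-3 mol
From the 1:3 ratio, n(BrO3^-) in the aliquot = 1/3 × 2.191 × 10^-3 = 7.304 × 10^-4 mol
[BrO3^-] = 7.304 × 10^-4 / 0.02438 = 0.02996 mol/L

0.02996 M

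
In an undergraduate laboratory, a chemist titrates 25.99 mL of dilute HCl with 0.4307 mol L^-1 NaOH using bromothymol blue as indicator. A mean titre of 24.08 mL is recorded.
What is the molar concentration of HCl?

HCl + NaOH → NaCl + H2O
n(NaOH) = 0.02408 L × 0.4307 mol/L = 0.01037 mol
n(HCl) = 0.01037 mol (1:1 mole ratio)
[HCl] = 0.01037 mol / 0.02599 L = 0.3990 mol/L

0.3990 mol/L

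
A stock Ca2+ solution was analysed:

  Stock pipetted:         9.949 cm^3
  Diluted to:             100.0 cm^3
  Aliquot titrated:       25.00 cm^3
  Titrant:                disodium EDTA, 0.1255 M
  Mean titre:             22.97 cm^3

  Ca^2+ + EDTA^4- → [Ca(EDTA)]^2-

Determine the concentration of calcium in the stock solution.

n(EDTA) = 0.02297 × 0.1255 = 2.883 × 10^-3 mol
n(Ca2+) in the aliquot = 2.883 × 10^-3 mol (1:1 ratio)
[Ca2+]_dilute = 2.883 × 10^-3 / 0.02500 = 0.1153 mol/L
Dilution factor = 100.0 / 9.949 = 10.05
[Ca2+]_stock = 0.1153 × 10.05 = 1.159 mol/L

1.159 M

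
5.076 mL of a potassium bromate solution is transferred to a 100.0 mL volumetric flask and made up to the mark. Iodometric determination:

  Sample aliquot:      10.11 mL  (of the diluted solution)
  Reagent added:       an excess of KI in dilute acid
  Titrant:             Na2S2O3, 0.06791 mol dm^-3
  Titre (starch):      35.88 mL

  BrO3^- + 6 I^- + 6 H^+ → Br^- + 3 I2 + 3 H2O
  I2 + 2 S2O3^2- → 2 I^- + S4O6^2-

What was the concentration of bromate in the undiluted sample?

0.7913 mol/L

n(S2O3^2-) = 0.03588 × 0.06791 = 2.437 × 10^-3 mol
n(I2) = n(S2O3^2-)/2 = 1.218 × 10^-3 mol
From the 1:3 ratio, n(BrO3^-) in the aliquot = 1/3 × 1.218 × 10^-3 = 4.061 × 10^-4 mol
[BrO3^-]_dilute = 4.061 × 10^-4 / 0.01011 = 0.04017 mol/L
[BrO3^-]_original = 0.04017 × 100.0/5.076 = 0.7913 mol/L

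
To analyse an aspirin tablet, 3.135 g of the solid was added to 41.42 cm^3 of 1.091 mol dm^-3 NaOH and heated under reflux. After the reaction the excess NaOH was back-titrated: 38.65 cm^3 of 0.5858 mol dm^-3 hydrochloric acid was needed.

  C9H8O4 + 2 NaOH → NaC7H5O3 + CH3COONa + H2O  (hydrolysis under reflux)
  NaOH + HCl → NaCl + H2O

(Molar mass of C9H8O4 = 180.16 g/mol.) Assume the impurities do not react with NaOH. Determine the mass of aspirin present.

2.031 g

n(NaOH) added = 0.04142 × 1.091 = 0.04519 mol
n(HCl) used in back-titration = 0.03865 × 0.5858 = 0.02264 mol
n(NaOH) left over = 0.02264 mol (1:1 ratio)
n(NaOH) consumed by analyte = 0.04519 − 0.02264 = 0.02255 mol
From the 1:2 ratio, n(C9H8O4) = 1/2 × 0.02255 = 0.01127 mol
mass of C9H8O4 = 0.01127 × 180.16 = 2.031 g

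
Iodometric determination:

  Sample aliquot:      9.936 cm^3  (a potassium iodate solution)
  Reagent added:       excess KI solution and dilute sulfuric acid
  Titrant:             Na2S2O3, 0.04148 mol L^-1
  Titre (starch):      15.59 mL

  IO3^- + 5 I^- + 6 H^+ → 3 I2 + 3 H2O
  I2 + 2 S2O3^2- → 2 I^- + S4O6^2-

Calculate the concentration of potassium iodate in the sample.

0.01085 mol/L

n(S2O3^2-) = 0.01559 × 0.04148 = 6.467 × 10^-4 mol
n(I2) = n(S2O3^2-)/2 = 3.233 × 10^-4 mol
From the 1:3 ratio, n(IO3^-) in the aliquot = 1/3 × 3.233 × 10^-4 = 1.078 × 10^-4 mol
[IO3^-] = 1.078 × 10^-4 / 0.009936 = 0.01085 mol/L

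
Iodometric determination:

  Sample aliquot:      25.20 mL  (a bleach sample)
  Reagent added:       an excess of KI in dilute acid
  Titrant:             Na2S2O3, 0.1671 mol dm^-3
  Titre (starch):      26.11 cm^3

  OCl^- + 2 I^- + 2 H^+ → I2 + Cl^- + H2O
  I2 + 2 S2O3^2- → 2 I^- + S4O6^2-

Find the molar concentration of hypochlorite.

0.08657 mol/L

n(S2O3^2-) = 0.02611 × 0.1671 = 4.363 × 10^-3 mol
n(I2) = n(S2O3^2-)/2 = 2.181 × 10^-3 mol
n(OCl^-) in the aliquot = 2.181 × 10^-3 mol (1:1 ratio)
[OCl^-] = 2.181 × 10^-3 / 0.02520 = 0.08657 mol/L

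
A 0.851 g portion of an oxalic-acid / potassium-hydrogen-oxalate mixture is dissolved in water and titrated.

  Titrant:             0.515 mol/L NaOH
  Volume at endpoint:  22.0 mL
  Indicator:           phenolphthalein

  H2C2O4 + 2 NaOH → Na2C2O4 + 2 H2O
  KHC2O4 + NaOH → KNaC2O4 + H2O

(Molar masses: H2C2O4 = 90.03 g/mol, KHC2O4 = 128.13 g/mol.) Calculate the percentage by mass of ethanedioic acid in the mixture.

38.2 %

n(NaOH) = 0.0220 × 0.515 = 0.0113 mol
Let x = n(H2C2O4), y = n(KHC2O4).
Titrant: 2x + 1y = 0.0113;  mass: 90.03x + 128.13y = 0.851
Solving, x = 3.61 × 10^-3 mol, y = 4.10 × 10^-3 mol
mass of H2C2O4 = 3.61 × 10^-3 × 90.03 = 0.325 g
% H2C2O4 = 0.325 / 0.851 × 100 = 38.2 %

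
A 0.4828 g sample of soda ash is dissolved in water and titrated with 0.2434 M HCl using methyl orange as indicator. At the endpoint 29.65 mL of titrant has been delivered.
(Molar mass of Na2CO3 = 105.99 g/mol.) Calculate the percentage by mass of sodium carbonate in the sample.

79.22 %

Na2CO3 + 2 HCl → 2 NaCl + H2O + CO2
n(HCl) = 0.02965 L × 0.2434 mol/L = 7.217 × 10^-3 mol
From the 1:2 ratio, n(Na2CO3) = 1/2 × 7.217 × 10^-3 = 3.608 × 10^-3 mol
mass of Na2CO3 = 3.608 × 10^-3 × 105.99 g/mol = 0.3825 g
% Na2CO3 = 0.3825 / 0.4828 × 100 = 79.22 %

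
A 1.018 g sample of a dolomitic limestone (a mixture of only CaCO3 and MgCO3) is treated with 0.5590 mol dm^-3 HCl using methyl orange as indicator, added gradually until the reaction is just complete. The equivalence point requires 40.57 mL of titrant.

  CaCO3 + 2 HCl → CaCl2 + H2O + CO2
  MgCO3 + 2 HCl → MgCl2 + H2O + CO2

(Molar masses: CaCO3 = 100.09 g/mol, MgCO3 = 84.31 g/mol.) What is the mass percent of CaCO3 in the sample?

38.62 %

n(HCl) = 0.04057 × 0.5590 = 0.02268 mol
Let x = n(CaCO3), y = n(MgCO3).
Titrant: 2x + 2y = 0.02268;  mass: 100.09x + 84.31y = 1.018
Solving, x = 3.928 × 10^-3 mol, y = 7.411 × 10^-3 mol
mass of CaCO3 = 3.928 × 10^-3 × 100.09 = 0.3931 g
% CaCO3 = 0.3931 / 1.018 × 100 = 38.62 %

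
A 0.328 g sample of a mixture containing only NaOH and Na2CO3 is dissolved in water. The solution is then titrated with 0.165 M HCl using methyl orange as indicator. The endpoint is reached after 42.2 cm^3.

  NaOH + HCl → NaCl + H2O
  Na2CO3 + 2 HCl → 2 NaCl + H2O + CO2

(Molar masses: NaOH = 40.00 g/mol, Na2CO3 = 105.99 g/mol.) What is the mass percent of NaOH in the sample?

38.5 %

n(HCl) = 0.0422 × 0.165 = 6.96 × 10^-3 mol
Let x = n(NaOH), y = n(Na2CO3).
Titrant: 1x + 2y = 6.96 × 10^-3;  mass: 40.00x + 105.99y = 0.328
Solving, x = 3.16 × 10^-3 mol, y = 1.90 × 10^-3 mol
mass of NaOH = 3.16 × 10^-3 × 40.00 = 0.126 g
% NaOH = 0.126 / 0.328 × 100 = 38.5 %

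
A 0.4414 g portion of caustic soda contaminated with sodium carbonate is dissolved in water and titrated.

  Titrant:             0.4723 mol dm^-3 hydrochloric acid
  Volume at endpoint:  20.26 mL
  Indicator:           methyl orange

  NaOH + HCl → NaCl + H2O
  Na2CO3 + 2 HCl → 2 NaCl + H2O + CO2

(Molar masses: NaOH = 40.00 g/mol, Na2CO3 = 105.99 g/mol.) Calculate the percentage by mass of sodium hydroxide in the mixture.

n(HCl) = 0.02026 × 0.4723 = 9.569 × 10^-3 mol
Let x = n(NaOH), y = n(Na2CO3).
Titrant: 1x + 2y = 9.569 × 10^-3;  mass: 40.00x + 105.99y = 0.4414
Solving, x = 5.056 × 10^-3 mol, y = 2.257 × 10^-3 mol
mass of NaOH = 5.056 × 10^-3 × 40.00 = 0.2022 g
% NaOH = 0.2022 / 0.4414 × 100 = 45.81 %

45.81 %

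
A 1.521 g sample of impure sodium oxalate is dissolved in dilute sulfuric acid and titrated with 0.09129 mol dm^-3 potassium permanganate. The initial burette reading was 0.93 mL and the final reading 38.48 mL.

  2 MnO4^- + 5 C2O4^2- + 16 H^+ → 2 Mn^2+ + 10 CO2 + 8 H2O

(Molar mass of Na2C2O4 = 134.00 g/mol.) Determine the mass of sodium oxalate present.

n(KMnO4) = 0.03755 L × 0.09129 mol/L = 3.428 × 10^-3 mol
From the 5:2 ratio, n(Na2C2O4) = 5/2 × 3.428 × 10^-3 = 8.570 × 10^-3 mol
mass of Na2C2O4 = 8.570 × 10^-3 × 134.00 g/mol = 1.148 g

1.148 g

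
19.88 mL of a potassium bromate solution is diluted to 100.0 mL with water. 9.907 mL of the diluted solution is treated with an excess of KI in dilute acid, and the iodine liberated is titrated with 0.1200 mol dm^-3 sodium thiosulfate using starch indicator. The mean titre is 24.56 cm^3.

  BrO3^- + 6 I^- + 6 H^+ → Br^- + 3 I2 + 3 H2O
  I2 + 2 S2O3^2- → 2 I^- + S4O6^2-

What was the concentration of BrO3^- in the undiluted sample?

0.2494 mol/L

n(S2O3^2-) = 0.02456 × 0.1200 = 2.947 × 10^-3 mol
n(I2) = n(S2O3^2-)/2 = 1.474 × 10^-3 mol
From the 1:3 ratio, n(BrO3^-) in the aliquot = 1/3 × 1.474 × 10^-3 = 4.912 × 10^-4 mol
[BrO3^-]_dilute = 4.912 × 10^-4 / 0.009907 = 0.04958 mol/L
[BrO3^-]_original = 0.04958 × 100.0/19.88 = 0.2494 mol/L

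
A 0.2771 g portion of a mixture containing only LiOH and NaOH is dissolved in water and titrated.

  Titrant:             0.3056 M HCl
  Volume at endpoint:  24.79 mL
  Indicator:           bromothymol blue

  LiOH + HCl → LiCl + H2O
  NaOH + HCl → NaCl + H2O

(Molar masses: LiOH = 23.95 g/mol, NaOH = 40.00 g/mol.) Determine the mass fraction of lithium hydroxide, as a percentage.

13.97 %

n(HCl) = 0.02479 × 0.3056 = 7.576 × 10^-3 mol
Let x = n(LiOH), y = n(NaOH).
Titrant: 1x + 1y = 7.576 × 10^-3;  mass: 23.95x + 40.00y = 0.2771
Solving, x = 1.616 × 10^-3 mol, y = 5.960 × 10^-3 mol
mass of LiOH = 1.616 × 10^-3 × 23.95 = 0.03870 g
% LiOH = 0.03870 / 0.2771 × 100 = 13.97 %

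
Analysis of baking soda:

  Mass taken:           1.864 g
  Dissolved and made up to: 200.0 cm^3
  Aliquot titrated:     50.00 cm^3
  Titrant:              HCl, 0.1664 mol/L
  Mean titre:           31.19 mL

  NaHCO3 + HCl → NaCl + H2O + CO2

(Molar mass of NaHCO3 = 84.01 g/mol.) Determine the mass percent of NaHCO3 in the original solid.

93.57 %

n(HCl) per titration = 0.03119 × 0.1664 = 5.190 × 10^-3 mol
n(NaHCO3) in each aliquot = 5.190 × 10^-3 mol (1:1 ratio)
n(NaHCO3) in the whole flask = 5.190 × 10^-3 × 200.0/50.00 = 0.02076 mol
mass of NaHCO3 = 0.02076 × 84.01 = 1.744 g
% NaHCO3 = 1.744 / 1.864 × 100 = 93.57 %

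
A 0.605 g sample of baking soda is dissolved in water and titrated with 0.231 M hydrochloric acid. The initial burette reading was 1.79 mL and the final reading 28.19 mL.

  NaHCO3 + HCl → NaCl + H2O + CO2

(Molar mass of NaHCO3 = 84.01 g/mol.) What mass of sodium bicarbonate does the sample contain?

0.512 g

n(HCl) = 0.0264 L × 0.231 mol/L = 6.10 × 10^-3 mol
n(NaHCO3) = 6.10 × 10^-3 mol (1:1 ratio)
mass of NaHCO3 = 6.10 × 10^-3 × 84.01 g/mol = 0.512 g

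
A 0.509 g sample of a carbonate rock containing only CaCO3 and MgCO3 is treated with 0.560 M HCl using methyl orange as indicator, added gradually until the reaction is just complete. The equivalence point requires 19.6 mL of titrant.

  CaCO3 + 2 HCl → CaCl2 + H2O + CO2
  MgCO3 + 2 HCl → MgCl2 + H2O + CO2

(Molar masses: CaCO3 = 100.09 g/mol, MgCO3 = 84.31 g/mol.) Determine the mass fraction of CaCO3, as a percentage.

n(HCl) = 0.0196 × 0.560 = 0.0110 mol
Let x = n(CaCO3), y = n(MgCO3).
Titrant: 2x + 2y = 0.0110;  mass: 100.09x + 84.31y = 0.509
Solving, x = 2.93 × 10^-3 mol, y = 2.55 × 10^-3 mol
mass of CaCO3 = 2.93 × 10^-3 × 100.09 = 0.294 g
% CaCO3 = 0.294 / 0.509 × 100 = 57.7 %

57.7 %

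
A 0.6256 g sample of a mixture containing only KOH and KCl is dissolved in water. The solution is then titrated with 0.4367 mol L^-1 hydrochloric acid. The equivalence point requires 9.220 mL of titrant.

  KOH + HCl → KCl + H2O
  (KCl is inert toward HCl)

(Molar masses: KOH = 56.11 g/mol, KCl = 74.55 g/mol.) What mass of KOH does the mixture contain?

0.2259 g

n(HCl) = 0.009220 × 0.4367 = 4.026 × 10^-3 mol
Let x = n(KOH), y = n(KCl).
Titrant: 1x = 4.026 × 10^-3;  mass: 56.11x + 74.55y = 0.6256
Solving, x = 4.026 × 10^-3 mol, y = 5.361 × 10^-3 mol
mass of KOH = 4.026 × 10^-3 × 56.11 = 0.2259 g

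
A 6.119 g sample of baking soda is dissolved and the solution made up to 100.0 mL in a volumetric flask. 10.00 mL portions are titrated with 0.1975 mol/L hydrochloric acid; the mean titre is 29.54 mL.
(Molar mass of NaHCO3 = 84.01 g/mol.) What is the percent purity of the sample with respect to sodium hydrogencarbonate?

NaHCO3 + HCl → NaCl + H2O + CO2
n(HCl) per titration = 0.02954 × 0.1975 = 5.834 × 10^-3 mol
n(NaHCO3) in each aliquot = 5.834 × 10^-3 mol (1:1 ratio)
n(NaHCO3) in the whole flask = 5.834 × 10^-3 × 100.0/10.00 = 0.05834 mol
mass of NaHCO3 = 0.05834 × 84.01 = 4.901 g
% NaHCO3 = 4.901 / 6.119 × 100 = 80.10 %

80.10 %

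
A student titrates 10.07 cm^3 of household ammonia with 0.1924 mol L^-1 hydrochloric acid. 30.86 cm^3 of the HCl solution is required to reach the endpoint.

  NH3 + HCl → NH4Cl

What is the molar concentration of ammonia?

0.5896 mol/L

n(HCl) = 0.03086 L × 0.1924 mol/L = 5.937 × 10^-3 mol
n(NH3) = 5.937 × 10^-3 mol (1:1 mole ratio)
[NH3] = 5.937 × 10^-3 mol / 0.01007 L = 0.5896 mol/L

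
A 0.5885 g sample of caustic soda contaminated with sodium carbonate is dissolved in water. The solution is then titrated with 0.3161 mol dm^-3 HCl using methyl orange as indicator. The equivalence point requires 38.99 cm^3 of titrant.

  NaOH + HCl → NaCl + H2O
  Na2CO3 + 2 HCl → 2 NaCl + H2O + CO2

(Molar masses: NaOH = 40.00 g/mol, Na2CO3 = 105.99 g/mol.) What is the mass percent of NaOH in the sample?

33.81 %

n(HCl) = 0.03899 × 0.3161 = 0.01232 mol
Let x = n(NaOH), y = n(Na2CO3).
Titrant: 1x + 2y = 0.01232;  mass: 40.00x + 105.99y = 0.5885
Solving, x = 4.975 × 10^-3 mol, y = 3.675 × 10^-3 mol
mass of NaOH = 4.975 × 10^-3 × 40.00 = 0.1990 g
% NaOH = 0.1990 / 0.5885 × 100 = 33.81 %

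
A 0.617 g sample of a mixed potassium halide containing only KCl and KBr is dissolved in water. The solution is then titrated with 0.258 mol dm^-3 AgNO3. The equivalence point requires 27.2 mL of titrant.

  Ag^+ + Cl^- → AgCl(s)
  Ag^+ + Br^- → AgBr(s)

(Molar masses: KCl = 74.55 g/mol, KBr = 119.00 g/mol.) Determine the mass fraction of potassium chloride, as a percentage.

59.3 %

n(AgNO3) = 0.0272 × 0.258 = 7.02 × 10^-3 mol
Let x = n(KCl), y = n(KBr).
Titrant: 1x + 1y = 7.02 × 10^-3;  mass: 74.55x + 119.00y = 0.617
Solving, x = 4.91 × 10^-3 mol, y = 2.11 × 10^-3 mol
mass of KCl = 4.91 × 10^-3 × 74.55 = 0.366 g
% KCl = 0.366 / 0.617 × 100 = 59.3 %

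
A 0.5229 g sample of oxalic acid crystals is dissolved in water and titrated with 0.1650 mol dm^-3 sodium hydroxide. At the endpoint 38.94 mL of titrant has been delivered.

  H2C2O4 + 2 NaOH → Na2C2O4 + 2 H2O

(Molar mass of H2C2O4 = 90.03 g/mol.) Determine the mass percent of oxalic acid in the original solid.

55.31 %

n(NaOH) = 0.03894 L × 0.1650 mol/L = 6.425 × 10^-3 mol
From the 1:2 ratio, n(H2C2O4) = 1/2 × 6.425 × 10^-3 = 3.213 × 10^-3 mol
mass of H2C2O4 = 3.213 × 10^-3 × 90.03 g/mol = 0.2892 g
% H2C2O4 = 0.2892 / 0.5229 × 100 = 55.31 %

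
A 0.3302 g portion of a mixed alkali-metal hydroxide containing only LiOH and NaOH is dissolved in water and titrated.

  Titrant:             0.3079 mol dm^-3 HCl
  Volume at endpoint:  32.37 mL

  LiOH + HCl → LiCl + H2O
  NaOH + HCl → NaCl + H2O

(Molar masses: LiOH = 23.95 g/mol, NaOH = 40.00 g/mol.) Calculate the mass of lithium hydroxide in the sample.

n(HCl) = 0.03237 × 0.3079 = 9.967 × 10^-3 mol
Let x = n(LiOH), y = n(NaOH).
Titrant: 1x + 1y = 9.967 × 10^-3;  mass: 23.95x + 40.00y = 0.3302
Solving, x = 4.266 × 10^-3 mol, y = 5.701 × 10^-3 mol
mass of LiOH = 4.266 × 10^-3 × 23.95 = 0.1022 g

0.1022 g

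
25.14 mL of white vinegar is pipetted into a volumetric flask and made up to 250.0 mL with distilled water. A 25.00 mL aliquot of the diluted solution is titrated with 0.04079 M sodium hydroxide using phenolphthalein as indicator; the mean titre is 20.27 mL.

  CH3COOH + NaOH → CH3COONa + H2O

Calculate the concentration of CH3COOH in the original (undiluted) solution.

0.3289 M

n(NaOH) = 0.02027 × 0.04079 = 8.268 × 10^-4 mol
n(CH3COOH) in the aliquot = 8.268 × 10^-4 mol (1:1 ratio)
[CH3COOH]_dilute = 8.268 × 10^-4 / 0.02500 = 0.03307 mol/L
Dilution factor = 250.0 / 25.14 = 9.944
[CH3COOH]_stock = 0.03307 × 9.944 = 0.3289 mol/L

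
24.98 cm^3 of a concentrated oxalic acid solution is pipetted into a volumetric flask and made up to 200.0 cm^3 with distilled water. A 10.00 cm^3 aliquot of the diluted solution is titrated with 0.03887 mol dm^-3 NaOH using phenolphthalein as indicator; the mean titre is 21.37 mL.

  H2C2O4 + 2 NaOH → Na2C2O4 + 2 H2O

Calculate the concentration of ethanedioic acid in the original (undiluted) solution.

n(NaOH) = 0.02137 × 0.03887 = 8.307 × 10^-4 mol
From the 1:2 ratio, n(H2C2O4) in the aliquot = 1/2 × 8.307 × 10^-4 = 4.153 × 10^-4 mol
[H2C2O4]_dilute = 4.153 × 10^-4 / 0.01000 = 0.04153 mol/L
Dilution factor = 200.0 / 24.98 = 8.006
[H2C2O4]_stock = 0.04153 × 8.006 = 0.3325 mol/L

0.3325 mol/L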